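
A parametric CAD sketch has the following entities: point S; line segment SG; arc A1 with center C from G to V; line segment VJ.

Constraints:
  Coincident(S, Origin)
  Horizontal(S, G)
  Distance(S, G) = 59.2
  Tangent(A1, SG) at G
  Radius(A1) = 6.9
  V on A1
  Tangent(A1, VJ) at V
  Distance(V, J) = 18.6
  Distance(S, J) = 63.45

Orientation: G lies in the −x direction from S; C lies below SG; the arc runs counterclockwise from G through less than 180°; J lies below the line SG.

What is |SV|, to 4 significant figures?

66.18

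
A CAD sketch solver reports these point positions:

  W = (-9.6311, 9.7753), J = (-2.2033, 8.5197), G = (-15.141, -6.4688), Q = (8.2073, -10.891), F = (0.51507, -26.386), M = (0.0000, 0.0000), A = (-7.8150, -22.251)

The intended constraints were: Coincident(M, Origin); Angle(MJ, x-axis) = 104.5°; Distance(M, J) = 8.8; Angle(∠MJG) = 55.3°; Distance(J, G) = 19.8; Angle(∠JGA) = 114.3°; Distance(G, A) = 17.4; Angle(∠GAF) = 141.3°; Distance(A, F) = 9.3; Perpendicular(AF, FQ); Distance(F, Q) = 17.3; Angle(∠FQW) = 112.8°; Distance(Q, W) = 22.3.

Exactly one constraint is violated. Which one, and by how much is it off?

Distance(Q, W) = 22.3 — off by 5.00.

M = (0.00, 0.00) ✓; MJ at 104.5° ✓; |MJ| = 8.800 ✓; ∠MJG = 55.30° ✓; |JG| = 19.80 ✓; ∠JGA = 114.3° ✓; |GA| = 17.40 ✓; ∠GAF = 141.3° ✓; |AF| = 9.300 ✓; ∠(AF, FQ) = 90.00° ✓; |FQ| = 17.30 ✓; ∠FQW = 112.8° ✓; |QW| = 27.30 ✗.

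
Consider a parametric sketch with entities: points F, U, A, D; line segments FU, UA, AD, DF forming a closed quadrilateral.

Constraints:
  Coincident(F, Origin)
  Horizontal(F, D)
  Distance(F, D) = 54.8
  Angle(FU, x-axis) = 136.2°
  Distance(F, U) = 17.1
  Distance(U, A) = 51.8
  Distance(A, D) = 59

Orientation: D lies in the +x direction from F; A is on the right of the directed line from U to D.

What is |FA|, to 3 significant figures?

36.7

Checks: FU at 136.2° ✓; |UA| = 51.80 ✓; |AD| = 59.00 ✓.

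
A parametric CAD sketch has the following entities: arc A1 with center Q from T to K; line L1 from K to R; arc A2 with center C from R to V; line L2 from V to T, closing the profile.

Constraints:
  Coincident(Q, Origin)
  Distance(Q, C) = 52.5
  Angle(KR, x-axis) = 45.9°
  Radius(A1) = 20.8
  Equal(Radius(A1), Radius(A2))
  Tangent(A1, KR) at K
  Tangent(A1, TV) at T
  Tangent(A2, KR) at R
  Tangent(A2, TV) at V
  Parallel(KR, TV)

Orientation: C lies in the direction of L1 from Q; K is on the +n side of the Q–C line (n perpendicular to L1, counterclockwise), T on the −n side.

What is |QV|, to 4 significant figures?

56.47

The slot axis is L1's direction at 45.9°, so u = (cos 45.9°, sin 45.9°) = (0.6959, 0.7181) and n = (−sin 45.9°, cos 45.9°) = (-0.7181, 0.6959). Q is at the origin and C lies 52.5 along u from Q, so C = 52.5·u = (36.54, 37.70). Tangency of A1 to both parallel lines with radius 20.8 puts K and T at Q ± 20.8·n: K = (-14.94, 14.47), T = (14.94, -14.47). Equal radii place R and V the same way about C: R = C + 20.8·n = (21.60, 52.18), V = C − 20.8·n = (51.47, 23.23). Then |QV| = |V − Q| = 56.47.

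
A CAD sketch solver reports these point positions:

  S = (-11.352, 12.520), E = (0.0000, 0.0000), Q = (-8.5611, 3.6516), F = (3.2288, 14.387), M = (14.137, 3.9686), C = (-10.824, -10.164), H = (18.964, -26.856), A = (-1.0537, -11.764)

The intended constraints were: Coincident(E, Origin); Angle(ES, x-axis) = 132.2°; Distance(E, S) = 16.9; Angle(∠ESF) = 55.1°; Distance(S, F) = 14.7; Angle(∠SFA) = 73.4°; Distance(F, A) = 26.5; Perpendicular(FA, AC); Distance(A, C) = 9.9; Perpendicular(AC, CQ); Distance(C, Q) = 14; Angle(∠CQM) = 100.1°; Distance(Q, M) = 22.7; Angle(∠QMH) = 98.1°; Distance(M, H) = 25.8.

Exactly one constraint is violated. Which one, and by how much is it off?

Distance(M, H) = 25.8 — off by 5.40.

E = (0.00, 0.00) ✓; ES at 132.2° ✓; |ES| = 16.90 ✓; ∠ESF = 55.10° ✓; |SF| = 14.70 ✓; ∠SFA = 73.40° ✓; |FA| = 26.50 ✓; ∠(FA, AC) = 90.00° ✓; |AC| = 9.900 ✓; ∠(AC, CQ) = 90.00° ✓; |CQ| = 14.00 ✓; ∠CQM = 100.1° ✓; |QM| = 22.70 ✓; ∠QMH = 98.10° ✓; |MH| = 31.20 ✗.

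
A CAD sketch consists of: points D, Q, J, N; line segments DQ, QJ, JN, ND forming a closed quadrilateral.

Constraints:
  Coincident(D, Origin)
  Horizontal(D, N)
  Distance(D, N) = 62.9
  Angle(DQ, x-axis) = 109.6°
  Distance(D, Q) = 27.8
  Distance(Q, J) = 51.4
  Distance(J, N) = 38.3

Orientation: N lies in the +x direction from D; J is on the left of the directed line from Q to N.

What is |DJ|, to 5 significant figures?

52.564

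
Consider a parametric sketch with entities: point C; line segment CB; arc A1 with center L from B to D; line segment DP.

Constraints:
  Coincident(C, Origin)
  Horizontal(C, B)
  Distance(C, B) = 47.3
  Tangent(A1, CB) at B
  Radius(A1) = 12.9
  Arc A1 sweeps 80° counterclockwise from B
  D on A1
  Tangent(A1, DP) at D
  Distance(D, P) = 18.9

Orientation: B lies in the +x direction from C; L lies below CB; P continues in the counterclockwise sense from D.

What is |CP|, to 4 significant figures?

42.87

C is at the origin; C and B share the same y with |CB| = 47.3 and B on the +x side, so B = (47.30, 0.000). A1 meets CB tangentially, so LB is at right angles to CB, so L = B + (0, -12.9) = (47.30, -12.90). On A1, B sits at bearing 90° from L; an 80° counterclockwise sweep puts D at bearing 170°, so D = L + 12.9·(cos 170°, sin 170°) = (34.60, -10.66). The tangent condition forces LD to be normal to DP, so DP runs along (−sin 170°, cos 170°); with |DP| = 18.9, P = (31.31, -29.27). Then |CP| = |P − C| = 42.87.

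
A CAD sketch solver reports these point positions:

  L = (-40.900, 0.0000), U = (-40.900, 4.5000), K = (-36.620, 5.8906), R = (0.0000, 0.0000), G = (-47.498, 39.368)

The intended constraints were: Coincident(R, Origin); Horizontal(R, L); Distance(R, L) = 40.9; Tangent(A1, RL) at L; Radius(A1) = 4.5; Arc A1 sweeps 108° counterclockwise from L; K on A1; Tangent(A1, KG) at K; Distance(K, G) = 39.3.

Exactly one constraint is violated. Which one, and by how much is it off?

Distance(K, G) = 39.3 — off by 4.10.

R = (0.00, 0.00) ✓; R.y = 0.00, L.y = 0.00 ✓; |RL| = 40.90 ✓; ∠(UL, LR) = 90.00° ✓; |UL| = 4.500 ✓; bearing(U→K) − bearing(U→L) = 108.0° ✓; |UK| = 4.500 ✓; ∠(UK, KG) = 90.00° ✓; |KG| = 35.20 ✗.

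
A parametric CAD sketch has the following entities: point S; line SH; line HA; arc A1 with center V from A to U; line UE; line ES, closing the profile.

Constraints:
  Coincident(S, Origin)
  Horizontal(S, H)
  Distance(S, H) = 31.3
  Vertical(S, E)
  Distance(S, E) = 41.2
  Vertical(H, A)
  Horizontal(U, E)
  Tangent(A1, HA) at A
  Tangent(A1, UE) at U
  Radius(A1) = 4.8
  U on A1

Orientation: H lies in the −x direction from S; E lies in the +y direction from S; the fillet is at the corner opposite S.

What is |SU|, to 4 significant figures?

48.99

S is at the origin; S and H share the same y with |SH| = 31.3 and H on the −x side, so H = (-31.30, 0.000). S and E share the same x with |SE| = 41.2 and E on the +y side, so E = (0.000, 41.20). The virtual corner opposite S is at (-31.30, 41.20). Tangency of A1 to HA means the radius VA is perpendicular to HA and since A1 is tangent to UE there, VU ⟂ UE, with radius 4.8, so the center V sits 4.8 in from both sides at V = (-26.50, 36.40). That places the tangent points at A = (-31.30, 36.40) on HA and U = (-26.50, 41.20) on UE. Then |SU| = |U − S| = 48.99.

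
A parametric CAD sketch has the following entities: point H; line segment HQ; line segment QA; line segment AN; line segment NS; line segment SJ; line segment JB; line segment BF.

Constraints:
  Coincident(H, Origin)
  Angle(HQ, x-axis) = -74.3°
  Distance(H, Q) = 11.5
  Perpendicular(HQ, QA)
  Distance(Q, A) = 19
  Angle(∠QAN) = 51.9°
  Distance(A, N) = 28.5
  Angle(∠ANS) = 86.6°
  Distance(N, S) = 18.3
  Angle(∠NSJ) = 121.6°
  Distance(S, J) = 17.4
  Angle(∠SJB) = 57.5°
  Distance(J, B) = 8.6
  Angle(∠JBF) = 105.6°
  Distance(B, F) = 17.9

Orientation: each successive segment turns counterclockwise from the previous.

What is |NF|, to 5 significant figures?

14.516

H is at the origin; HQ runs at -74.3° with length 11.5, so Q = (3.1119, -11.071). HQ ⟂ QA, so QA runs at 15.700°; with |QA| = 19.0, A = (21.403, -5.9295). ∠QAN = 51.9° gives AN at 143.80° from the x-axis; with |AN| = 28.5, N = (-1.5953, 10.903). ∠ANS = 86.6° gives NS at -122.80° from the x-axis; with |NS| = 18.3, S = (-11.509, -4.4797). ∠NSJ = 121.6° gives SJ at -64.400° from the x-axis; with |SJ| = 17.4, J = (-3.9903, -20.172). ∠SJB = 57.5° gives JB at 58.100° from the x-axis; with |JB| = 8.6, B = (0.55428, -12.870). ∠JBF = 105.6° gives BF at 132.50° from the x-axis; with |BF| = 17.9, F = (-11.539, 0.32688). Then |NF| = |F − N| = 14.516.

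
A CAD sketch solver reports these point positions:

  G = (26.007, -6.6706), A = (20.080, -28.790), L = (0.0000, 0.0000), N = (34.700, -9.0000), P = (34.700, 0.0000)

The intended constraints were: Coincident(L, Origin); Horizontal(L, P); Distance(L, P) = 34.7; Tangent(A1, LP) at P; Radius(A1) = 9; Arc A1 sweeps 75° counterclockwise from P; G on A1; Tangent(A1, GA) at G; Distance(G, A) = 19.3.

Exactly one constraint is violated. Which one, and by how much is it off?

Distance(G, A) = 19.3 — off by 3.60.

L = (0.00, 0.00) ✓; L.y = 0.00, P.y = 0.00 ✓; |LP| = 34.70 ✓; ∠(NP, PL) = 90.00° ✓; |NP| = 9.000 ✓; bearing(N→G) − bearing(N→P) = 75.00° ✓; |NG| = 9.000 ✓; ∠(NG, GA) = 90.00° ✓; |GA| = 22.90 ✗.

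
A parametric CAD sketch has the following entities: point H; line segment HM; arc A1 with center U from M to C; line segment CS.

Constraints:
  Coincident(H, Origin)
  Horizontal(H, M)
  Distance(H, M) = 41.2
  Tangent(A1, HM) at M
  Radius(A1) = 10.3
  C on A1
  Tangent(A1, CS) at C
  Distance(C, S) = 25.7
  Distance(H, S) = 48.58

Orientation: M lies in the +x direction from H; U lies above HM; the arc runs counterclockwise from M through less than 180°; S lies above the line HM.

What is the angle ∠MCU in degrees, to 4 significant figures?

24.50°

Checks: H = (0.00, 0.00) ✓; |UC| = 10.30 ✓; ∠(UC, CS) = 90.00° ✓; |CS| = 25.70 ✓; |HS| = 48.58 ✓.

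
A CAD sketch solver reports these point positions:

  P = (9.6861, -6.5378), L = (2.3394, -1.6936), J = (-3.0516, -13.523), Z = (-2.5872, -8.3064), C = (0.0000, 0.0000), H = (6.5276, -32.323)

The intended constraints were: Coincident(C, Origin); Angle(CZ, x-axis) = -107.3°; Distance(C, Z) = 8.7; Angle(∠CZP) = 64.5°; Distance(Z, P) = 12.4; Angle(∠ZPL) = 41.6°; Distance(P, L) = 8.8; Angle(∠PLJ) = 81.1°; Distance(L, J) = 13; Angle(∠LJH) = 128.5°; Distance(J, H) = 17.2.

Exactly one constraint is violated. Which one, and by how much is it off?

Distance(J, H) = 17.2 — off by 3.90.

C = (0.00, 0.00) ✓; CZ at -107.3° ✓; |CZ| = 8.700 ✓; ∠CZP = 64.50° ✓; |ZP| = 12.40 ✓; ∠ZPL = 41.60° ✓; |PL| = 8.800 ✓; ∠PLJ = 81.10° ✓; |LJ| = 13.00 ✓; ∠LJH = 128.5° ✓; |JH| = 21.10 ✗.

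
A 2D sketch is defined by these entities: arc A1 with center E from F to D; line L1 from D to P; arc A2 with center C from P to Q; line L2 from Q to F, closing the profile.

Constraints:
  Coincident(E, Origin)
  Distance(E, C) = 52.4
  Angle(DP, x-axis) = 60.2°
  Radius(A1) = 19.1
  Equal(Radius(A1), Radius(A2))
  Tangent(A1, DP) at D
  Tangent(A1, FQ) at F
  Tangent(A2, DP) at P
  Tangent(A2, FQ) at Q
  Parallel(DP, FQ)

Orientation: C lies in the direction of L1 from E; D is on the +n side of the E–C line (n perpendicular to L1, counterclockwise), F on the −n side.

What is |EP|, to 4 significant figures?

55.77

Tangency of A1 to both parallel lines with radius 19.1 puts D and F at E ± 19.1·n: D = (-16.57, 9.492), F = (16.57, -9.492). Equal radii place P and Q the same way about C: P = C + 19.1·n = (9.467, 54.96), Q = C − 19.1·n = (42.62, 35.98). Then |EP| = |P − E| = 55.77.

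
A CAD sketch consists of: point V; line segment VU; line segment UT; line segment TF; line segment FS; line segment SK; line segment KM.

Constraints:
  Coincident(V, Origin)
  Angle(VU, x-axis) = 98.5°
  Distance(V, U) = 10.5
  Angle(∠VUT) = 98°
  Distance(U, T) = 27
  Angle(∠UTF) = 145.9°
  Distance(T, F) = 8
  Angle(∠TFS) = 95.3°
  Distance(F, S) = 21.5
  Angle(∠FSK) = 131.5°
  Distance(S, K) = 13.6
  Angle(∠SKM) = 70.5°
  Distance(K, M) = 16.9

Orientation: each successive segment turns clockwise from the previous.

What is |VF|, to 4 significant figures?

35.58

V is at the origin; VU runs at 98.5° with length 10.5, so U = (-1.552, 10.38). ∠VUT = 98.0° gives UT at 16.50° from the x-axis; with |UT| = 27.0, T = (24.34, 18.05). ∠UTF = 145.9° gives TF at -17.60° from the x-axis; with |TF| = 8.0, F = (31.96, 15.63). Then |VF| = |F − V| = 35.58.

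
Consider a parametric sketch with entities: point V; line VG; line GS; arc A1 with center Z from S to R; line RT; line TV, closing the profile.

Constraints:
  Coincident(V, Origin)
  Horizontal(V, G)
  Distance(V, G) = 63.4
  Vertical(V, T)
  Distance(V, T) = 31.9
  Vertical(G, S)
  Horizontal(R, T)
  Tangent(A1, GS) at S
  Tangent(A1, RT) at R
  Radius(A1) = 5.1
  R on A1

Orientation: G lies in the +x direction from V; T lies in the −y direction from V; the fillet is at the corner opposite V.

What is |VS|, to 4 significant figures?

68.83

The virtual corner opposite V is at (63.40, -31.90). A1 meets GS tangentially, so ZS is at right angles to GS and since A1 is tangent to RT there, ZR ⟂ RT, with radius 5.1, so the center Z sits 5.1 in from both sides at Z = (58.30, -26.80). That places the tangent points at S = (63.40, -26.80) on GS and R = (58.30, -31.90) on RT. Then |VS| = |S − V| = 68.83.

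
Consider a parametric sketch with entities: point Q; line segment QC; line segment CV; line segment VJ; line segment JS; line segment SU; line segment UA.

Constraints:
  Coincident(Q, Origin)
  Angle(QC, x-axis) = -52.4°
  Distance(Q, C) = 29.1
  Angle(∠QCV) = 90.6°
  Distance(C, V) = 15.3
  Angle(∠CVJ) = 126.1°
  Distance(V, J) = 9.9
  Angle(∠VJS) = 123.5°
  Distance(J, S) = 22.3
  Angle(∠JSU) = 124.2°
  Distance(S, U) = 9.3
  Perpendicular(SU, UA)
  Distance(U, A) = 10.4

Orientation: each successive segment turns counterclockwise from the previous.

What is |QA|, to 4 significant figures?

8.361

Q is at the origin; QC runs at -52.4° with length 29.1, so C = (17.76, -23.06). ∠QCV = 90.6° gives CV at 37.00° from the x-axis; with |CV| = 15.3, V = (29.97, -13.85). ∠CVJ = 126.1° gives VJ at 90.90° from the x-axis; with |VJ| = 9.9, J = (29.82, -3.949). ∠VJS = 123.5° gives JS at 147.4° from the x-axis; with |JS| = 22.3, S = (11.03, 8.066). ∠JSU = 124.2° gives SU at -156.8° from the x-axis; with |SU| = 9.3, U = (2.484, 4.402). SU is perpendicular to UA, so UA runs at -66.80°; with |UA| = 10.4, A = (6.581, -5.157). Then |QA| = |A − Q| = 8.361.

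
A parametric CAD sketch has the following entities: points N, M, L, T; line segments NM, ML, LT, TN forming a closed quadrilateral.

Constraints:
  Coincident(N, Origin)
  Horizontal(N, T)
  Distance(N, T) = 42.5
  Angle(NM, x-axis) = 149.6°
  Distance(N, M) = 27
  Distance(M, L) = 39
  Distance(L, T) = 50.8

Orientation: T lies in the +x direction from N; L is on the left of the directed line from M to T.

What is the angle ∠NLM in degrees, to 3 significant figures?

41.0°

N is at the origin; NT is horizontal with |NT| = 42.5 and T in +x, so T = (42.5, 0). NM runs at 149.6° with |NM| = 27.0, so M = (-23.3, 13.7). L is determined by |ML| = 39.0 and |LT| = 50.8 together: it lies at the intersection of circle(M, 39.0) and circle(T, 50.8). With |MT| = 67.2, the foot of the radical line on MT is 25.7 from M and the perpendicular offset is √(39.0² − 25.7²) = 29.3. Taking the left-of-MT solution: L = (7.85, 37.1).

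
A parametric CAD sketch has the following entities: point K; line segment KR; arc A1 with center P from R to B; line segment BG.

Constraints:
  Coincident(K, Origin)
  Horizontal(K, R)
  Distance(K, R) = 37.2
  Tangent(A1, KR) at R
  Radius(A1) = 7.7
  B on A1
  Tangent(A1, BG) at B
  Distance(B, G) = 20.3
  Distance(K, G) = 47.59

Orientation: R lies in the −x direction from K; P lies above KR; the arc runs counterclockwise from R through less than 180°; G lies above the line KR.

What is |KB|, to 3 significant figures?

31.8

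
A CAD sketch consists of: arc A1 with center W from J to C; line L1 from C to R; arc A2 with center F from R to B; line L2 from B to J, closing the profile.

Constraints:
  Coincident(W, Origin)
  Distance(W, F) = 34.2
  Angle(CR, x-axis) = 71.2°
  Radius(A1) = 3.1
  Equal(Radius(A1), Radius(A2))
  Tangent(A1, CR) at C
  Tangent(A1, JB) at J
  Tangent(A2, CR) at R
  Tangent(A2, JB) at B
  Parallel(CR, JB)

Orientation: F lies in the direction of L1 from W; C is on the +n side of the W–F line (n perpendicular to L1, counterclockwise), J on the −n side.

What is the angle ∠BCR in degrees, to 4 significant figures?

10.28°

The slot axis is L1's direction at 71.2°, so u = (cos 71.2°, sin 71.2°) = (0.3223, 0.9466) and n = (−sin 71.2°, cos 71.2°) = (-0.9466, 0.3223). W is at the origin and F lies 34.2 along u from W, so F = 34.2·u = (11.02, 32.38). Tangency of A1 to both parallel lines with radius 3.1 puts C and J at W ± 3.1·n: C = (-2.935, 0.9990), J = (2.935, -0.9990). Equal radii place R and B the same way about F: R = F + 3.1·n = (8.087, 33.37), B = F − 3.1·n = (13.96, 31.38). Then cos ∠BCR = CB·CR / (|CB||CR|), giving 10.28°.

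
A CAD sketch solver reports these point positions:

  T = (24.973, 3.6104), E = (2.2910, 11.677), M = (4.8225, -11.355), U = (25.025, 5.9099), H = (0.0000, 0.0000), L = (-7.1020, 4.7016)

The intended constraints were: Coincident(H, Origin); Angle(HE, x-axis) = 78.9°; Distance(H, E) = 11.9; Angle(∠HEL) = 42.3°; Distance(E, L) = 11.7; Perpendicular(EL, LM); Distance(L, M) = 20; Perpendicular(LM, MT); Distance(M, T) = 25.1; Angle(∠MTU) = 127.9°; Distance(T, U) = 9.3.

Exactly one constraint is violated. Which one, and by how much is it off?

Distance(T, U) = 9.3 — off by 7.00.

H = (0.00, 0.00) ✓; HE at 78.90° ✓; |HE| = 11.90 ✓; ∠HEL = 42.30° ✓; |EL| = 11.70 ✓; ∠(EL, LM) = 90.00° ✓; |LM| = 20.00 ✓; ∠(LM, MT) = 90.00° ✓; |MT| = 25.10 ✓; ∠MTU = 127.9° ✓; |TU| = 2.300 ✗.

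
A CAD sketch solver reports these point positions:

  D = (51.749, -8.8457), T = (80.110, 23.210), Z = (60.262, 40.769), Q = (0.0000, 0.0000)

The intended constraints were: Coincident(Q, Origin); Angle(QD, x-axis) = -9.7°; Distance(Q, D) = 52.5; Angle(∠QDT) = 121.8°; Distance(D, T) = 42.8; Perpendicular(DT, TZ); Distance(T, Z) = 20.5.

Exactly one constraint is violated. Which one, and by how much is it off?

Distance(T, Z) = 20.5 — off by 6.00.

Q = (0.00, 0.00) ✓; QD at -9.700° ✓; |QD| = 52.50 ✓; ∠QDT = 121.8° ✓; |DT| = 42.80 ✓; ∠(DT, TZ) = 90.00° ✓; |TZ| = 26.50 ✗.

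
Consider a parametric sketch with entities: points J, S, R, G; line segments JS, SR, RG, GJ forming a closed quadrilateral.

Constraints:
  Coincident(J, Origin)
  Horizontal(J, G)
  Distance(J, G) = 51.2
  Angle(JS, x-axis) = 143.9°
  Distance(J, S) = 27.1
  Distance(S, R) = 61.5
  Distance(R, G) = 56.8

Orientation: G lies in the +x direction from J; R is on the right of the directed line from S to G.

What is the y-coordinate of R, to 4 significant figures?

-37.48

Checks: |SR| = 61.50 ✓; |RG| = 56.80 ✓.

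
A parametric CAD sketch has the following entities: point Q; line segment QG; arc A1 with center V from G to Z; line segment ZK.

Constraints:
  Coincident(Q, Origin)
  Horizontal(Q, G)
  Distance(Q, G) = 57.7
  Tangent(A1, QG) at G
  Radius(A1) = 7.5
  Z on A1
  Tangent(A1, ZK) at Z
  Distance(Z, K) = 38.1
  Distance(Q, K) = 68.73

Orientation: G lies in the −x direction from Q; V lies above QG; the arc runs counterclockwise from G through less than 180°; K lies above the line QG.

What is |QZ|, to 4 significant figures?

50.79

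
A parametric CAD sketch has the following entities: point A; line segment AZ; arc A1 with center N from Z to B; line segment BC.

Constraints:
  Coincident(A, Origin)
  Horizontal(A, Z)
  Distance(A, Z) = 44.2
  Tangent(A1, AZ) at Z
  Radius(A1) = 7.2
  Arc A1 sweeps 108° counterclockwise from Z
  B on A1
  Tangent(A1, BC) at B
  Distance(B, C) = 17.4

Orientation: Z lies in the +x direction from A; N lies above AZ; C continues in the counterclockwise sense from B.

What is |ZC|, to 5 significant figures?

26.015

A is at the origin; A and Z share the same y with |AZ| = 44.2 and Z on the +x side, so Z = (44.200, 0.0000). Since A1 is tangent to AZ there, NZ ⟂ AZ, so N = Z + (0, 7.2) = (44.200, 7.2000). On A1, Z sits at bearing -90° from N; a 108° counterclockwise sweep puts B at bearing 18°, so B = N + 7.2·(cos 18°, sin 18°) = (51.048, 9.4249). Since A1 is tangent to BC there, NB ⟂ BC, so BC runs along (−sin 18°, cos 18°); with |BC| = 17.4, C = (45.671, 25.973). Then |ZC| = |C − Z| = 26.015.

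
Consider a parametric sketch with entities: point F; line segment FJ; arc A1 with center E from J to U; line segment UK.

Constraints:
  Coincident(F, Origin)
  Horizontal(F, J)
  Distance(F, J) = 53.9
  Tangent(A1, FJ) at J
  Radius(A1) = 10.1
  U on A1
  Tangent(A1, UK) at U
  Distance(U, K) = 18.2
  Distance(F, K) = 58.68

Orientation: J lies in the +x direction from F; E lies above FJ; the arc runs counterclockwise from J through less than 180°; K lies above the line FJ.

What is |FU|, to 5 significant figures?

63.863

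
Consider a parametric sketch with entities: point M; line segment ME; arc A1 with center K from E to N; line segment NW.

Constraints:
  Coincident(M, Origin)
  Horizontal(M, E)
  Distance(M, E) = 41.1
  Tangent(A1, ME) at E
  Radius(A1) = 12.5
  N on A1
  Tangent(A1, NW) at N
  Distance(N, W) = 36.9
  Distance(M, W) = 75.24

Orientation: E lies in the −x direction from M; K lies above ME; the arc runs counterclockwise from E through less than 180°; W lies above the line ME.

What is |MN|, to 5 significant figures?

38.711

Checks: |KN| = 12.50 ✓; ∠(KN, NW) = 90.00° ✓; |NW| = 36.90 ✓; |MW| = 75.24 ✓.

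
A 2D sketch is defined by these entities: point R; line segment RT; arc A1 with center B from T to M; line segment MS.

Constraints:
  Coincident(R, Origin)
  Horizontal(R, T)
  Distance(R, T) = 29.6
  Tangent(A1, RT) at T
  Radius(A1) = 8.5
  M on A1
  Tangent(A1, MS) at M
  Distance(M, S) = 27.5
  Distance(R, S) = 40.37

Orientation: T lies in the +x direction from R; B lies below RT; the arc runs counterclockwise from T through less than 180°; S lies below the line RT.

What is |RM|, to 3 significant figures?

22.6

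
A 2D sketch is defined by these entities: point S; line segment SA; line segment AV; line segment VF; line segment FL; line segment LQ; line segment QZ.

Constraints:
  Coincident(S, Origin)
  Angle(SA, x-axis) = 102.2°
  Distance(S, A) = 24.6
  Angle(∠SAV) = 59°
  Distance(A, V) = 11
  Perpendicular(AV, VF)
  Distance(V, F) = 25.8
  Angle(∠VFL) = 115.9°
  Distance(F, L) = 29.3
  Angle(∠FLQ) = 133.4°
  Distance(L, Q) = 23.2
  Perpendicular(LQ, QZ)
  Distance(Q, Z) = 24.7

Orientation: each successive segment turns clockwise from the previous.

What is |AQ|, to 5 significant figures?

47.931

∠VFL = 115.9° gives FL at -172.90° from the x-axis; with |FL| = 29.3, L = (-32.175, -7.5456). ∠FLQ = 133.4° gives LQ at 140.50° from the x-axis; with |LQ| = 23.2, Q = (-50.077, 7.2114). Then |AQ| = |Q − A| = 47.931.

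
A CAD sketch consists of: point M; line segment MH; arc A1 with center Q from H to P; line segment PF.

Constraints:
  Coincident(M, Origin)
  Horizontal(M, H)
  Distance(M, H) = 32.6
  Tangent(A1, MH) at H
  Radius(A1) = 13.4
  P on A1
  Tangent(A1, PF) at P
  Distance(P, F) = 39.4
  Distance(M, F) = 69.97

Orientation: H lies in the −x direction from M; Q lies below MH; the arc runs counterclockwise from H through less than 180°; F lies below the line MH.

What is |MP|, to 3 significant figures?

47.9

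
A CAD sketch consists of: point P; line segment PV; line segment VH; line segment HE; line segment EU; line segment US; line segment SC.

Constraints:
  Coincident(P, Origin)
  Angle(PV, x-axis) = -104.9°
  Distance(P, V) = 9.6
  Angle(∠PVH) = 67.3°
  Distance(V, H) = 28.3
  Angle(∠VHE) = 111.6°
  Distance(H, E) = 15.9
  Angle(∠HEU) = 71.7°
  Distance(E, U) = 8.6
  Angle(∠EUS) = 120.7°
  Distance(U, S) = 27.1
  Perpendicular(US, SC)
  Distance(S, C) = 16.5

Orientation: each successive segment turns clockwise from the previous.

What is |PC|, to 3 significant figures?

32.5

P is at the origin; PV runs at -104.9° with length 9.6, so V = (-2.47, -9.28). ∠PVH = 67.3° gives VH at 142° from the x-axis; with |VH| = 28.3, H = (-24.9, 7.99). ∠VHE = 111.6° gives HE at 74.0° from the x-axis; with |HE| = 15.9, E = (-20.5, 23.3). ∠HEU = 71.7° gives EU at -34.3° from the x-axis; with |EU| = 8.6, U = (-13.4, 18.4). ∠EUS = 120.7° gives US at -93.6° from the x-axis; with |US| = 27.1, S = (-15.1, -8.62). The perpendicularity gives SC at right angles to US, so SC runs at 176°; with |SC| = 16.5, C = (-31.6, -7.58). Then |PC| = |C − P| = 32.5.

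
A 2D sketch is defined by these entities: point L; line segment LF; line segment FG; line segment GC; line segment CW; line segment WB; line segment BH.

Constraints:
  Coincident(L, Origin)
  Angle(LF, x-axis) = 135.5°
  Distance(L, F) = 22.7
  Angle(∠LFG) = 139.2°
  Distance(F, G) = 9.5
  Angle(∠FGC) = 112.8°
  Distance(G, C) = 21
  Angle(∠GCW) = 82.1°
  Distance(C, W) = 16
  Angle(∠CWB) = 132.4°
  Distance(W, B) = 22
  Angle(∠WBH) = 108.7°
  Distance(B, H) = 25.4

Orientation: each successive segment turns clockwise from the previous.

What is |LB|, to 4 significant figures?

3.353

L is at the origin; LF runs at 135.5° with length 22.7, so F = (-16.19, 15.91). ∠LFG = 139.2° gives FG at 94.70° from the x-axis; with |FG| = 9.5, G = (-16.97, 25.38). ∠FGC = 112.8° gives GC at 27.50° from the x-axis; with |GC| = 21.0, C = (1.658, 35.08). ∠GCW = 82.1° gives CW at -70.40° from the x-axis; with |CW| = 16.0, W = (7.025, 20.00). ∠CWB = 132.4° gives WB at -118.0° from the x-axis; with |WB| = 22.0, B = (-3.303, 0.5777). Then |LB| = |B − L| = 3.353.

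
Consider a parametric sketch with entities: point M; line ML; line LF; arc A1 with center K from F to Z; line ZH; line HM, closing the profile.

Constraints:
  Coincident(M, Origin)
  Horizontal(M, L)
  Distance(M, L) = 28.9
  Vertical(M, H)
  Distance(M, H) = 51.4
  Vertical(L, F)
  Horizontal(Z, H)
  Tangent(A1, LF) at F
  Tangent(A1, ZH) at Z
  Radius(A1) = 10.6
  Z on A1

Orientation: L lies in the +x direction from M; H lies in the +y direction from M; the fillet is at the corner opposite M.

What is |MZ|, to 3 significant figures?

54.6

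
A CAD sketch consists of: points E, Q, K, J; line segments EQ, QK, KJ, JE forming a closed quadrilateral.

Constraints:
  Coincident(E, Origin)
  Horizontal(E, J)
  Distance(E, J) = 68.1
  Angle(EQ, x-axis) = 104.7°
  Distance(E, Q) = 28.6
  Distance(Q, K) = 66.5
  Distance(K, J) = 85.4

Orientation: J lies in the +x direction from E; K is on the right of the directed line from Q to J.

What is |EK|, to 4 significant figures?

39.64

Checks: |QK| = 66.50 ✓; |KJ| = 85.40 ✓.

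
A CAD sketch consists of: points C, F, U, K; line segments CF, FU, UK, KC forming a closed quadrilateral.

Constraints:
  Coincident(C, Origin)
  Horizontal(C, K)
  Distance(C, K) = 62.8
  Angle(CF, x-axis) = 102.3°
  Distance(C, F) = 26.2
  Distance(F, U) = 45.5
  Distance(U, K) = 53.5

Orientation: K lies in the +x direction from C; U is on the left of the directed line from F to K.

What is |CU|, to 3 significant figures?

57.8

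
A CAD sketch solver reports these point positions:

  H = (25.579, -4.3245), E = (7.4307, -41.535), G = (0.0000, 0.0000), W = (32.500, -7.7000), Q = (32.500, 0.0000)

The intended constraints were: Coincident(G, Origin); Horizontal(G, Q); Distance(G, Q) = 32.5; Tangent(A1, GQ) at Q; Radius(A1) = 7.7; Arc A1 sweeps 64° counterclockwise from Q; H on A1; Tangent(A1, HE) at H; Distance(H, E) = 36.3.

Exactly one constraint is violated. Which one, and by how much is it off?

Distance(H, E) = 36.3 — off by 5.10.

G = (0.00, 0.00) ✓; G.y = 0.00, Q.y = 0.00 ✓; |GQ| = 32.50 ✓; ∠(WQ, QG) = 90.00° ✓; |WQ| = 7.700 ✓; bearing(W→H) − bearing(W→Q) = 64.00° ✓; |WH| = 7.700 ✓; ∠(WH, HE) = 90.00° ✓; |HE| = 41.40 ✗.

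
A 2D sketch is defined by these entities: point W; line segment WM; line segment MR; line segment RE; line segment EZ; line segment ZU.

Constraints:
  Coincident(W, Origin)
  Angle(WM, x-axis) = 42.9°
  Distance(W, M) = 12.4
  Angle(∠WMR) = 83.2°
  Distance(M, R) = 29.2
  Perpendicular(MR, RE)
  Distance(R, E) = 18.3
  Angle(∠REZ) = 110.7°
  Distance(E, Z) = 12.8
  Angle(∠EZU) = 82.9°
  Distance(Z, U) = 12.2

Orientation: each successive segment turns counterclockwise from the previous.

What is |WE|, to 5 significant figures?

28.371

W is at the origin; WM runs at 42.9° with length 12.4, so M = (9.0835, 8.4409). ∠WMR = 83.2° gives MR at 139.70° from the x-axis; with |MR| = 29.2, R = (-13.186, 27.327). The perpendicularity gives RE at right angles to MR, so RE runs at -130.30°; with |RE| = 18.3, E = (-25.023, 13.370). Then |WE| = |E − W| = 28.371.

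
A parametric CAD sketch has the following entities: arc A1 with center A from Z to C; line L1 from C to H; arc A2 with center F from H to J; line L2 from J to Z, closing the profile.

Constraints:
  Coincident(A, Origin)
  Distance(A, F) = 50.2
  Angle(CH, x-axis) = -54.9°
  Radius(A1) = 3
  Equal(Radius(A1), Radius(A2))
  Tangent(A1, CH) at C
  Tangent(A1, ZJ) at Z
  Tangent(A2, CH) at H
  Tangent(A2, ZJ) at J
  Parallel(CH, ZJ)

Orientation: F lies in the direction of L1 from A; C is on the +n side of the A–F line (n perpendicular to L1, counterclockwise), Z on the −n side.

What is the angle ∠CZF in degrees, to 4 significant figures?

86.58°

The slot axis is L1's direction at -54.9°, so u = (cos -54.9°, sin -54.9°) = (0.5750, -0.8181) and n = (−sin -54.9°, cos -54.9°) = (0.8181, 0.5750). A is at the origin and F lies 50.2 along u from A, so F = 50.2·u = (28.87, -41.07). Tangency of A1 to both parallel lines with radius 3.0 puts C and Z at A ± 3.0·n: C = (2.454, 1.725), Z = (-2.454, -1.725). Then cos ∠CZF = ZC·ZF / (|ZC||ZF|), giving 86.58°.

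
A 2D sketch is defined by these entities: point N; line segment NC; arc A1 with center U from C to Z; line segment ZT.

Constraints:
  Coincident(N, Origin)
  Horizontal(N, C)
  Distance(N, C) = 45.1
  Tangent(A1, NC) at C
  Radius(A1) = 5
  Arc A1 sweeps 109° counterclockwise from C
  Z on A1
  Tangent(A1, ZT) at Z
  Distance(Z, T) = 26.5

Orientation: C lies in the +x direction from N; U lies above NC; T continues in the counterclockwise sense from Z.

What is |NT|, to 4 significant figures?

51.97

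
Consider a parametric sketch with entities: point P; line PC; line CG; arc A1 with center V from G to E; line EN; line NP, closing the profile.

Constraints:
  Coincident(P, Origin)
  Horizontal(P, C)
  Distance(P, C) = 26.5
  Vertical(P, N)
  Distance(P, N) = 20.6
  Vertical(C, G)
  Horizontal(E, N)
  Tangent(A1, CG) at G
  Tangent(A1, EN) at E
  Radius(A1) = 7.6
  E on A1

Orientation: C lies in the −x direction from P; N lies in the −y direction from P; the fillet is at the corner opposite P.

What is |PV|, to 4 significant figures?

22.94

PN is vertical with |PN| = 20.6 and N on the −y side, so N = (0.000, -20.60). The virtual corner opposite P is at (-26.50, -20.60). A1 meets CG tangentially, so VG is at right angles to CG and since A1 is tangent to EN there, VE ⟂ EN, with radius 7.6, so the center V sits 7.6 in from both sides at V = (-18.90, -13.00). Then |PV| = |V − P| = 22.94.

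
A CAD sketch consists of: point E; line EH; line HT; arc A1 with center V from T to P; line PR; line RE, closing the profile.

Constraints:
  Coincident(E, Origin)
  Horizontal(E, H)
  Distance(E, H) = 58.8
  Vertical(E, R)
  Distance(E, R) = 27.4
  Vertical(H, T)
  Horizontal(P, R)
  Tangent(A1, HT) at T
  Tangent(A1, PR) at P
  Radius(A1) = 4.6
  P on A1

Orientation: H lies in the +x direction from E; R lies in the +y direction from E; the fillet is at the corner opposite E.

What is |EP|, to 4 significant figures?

60.73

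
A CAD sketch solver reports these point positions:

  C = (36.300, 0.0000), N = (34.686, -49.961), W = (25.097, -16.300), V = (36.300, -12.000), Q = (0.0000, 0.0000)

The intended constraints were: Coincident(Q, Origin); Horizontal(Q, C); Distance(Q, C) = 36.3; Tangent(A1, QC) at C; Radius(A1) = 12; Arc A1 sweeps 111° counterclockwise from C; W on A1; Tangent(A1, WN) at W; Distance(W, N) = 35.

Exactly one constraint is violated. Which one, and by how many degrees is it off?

Tangent(A1, WN) at W — off by 5.10°.

Q = (0.00, 0.00) ✓; Q.y = 0.00, C.y = 0.00 ✓; |QC| = 36.30 ✓; ∠(VC, CQ) = 90.00° ✓; |VC| = 12.00 ✓; bearing(V→W) − bearing(V→C) = 111.0° ✓; |VW| = 12.00 ✓; ∠(VW, WN) = 95.10° ✗; |WN| = 35.00 ✓.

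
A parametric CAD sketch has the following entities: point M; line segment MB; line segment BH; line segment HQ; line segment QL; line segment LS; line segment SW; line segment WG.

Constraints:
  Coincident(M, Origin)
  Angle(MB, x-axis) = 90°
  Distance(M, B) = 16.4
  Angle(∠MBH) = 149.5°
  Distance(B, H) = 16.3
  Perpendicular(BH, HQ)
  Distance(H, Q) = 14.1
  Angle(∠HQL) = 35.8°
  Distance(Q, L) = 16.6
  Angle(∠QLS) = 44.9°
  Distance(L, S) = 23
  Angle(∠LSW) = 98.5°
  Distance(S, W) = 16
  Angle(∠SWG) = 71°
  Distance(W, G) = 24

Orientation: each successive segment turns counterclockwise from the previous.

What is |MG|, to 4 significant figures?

20.98

M is at the origin; MB runs at 90.0° with length 16.4, so B = (1.004e-15, 16.40). ∠MBH = 149.5° gives BH at 120.5° from the x-axis; with |BH| = 16.3, H = (-8.273, 30.44). The perpendicularity gives HQ at right angles to BH, so HQ runs at -149.5°; with |HQ| = 14.1, Q = (-20.42, 23.29). ∠HQL = 35.8° gives QL at -5.300° from the x-axis; with |QL| = 16.6, L = (-3.893, 21.75). ∠QLS = 44.9° gives LS at 129.8° from the x-axis; with |LS| = 23.0, S = (-18.62, 39.43). ∠LSW = 98.5° gives SW at -148.7° from the x-axis; with |SW| = 16.0, W = (-32.29, 31.11). ∠SWG = 71.0° gives WG at -39.70° from the x-axis; with |WG| = 24.0, G = (-13.82, 15.78). Then |MG| = |G − M| = 20.98.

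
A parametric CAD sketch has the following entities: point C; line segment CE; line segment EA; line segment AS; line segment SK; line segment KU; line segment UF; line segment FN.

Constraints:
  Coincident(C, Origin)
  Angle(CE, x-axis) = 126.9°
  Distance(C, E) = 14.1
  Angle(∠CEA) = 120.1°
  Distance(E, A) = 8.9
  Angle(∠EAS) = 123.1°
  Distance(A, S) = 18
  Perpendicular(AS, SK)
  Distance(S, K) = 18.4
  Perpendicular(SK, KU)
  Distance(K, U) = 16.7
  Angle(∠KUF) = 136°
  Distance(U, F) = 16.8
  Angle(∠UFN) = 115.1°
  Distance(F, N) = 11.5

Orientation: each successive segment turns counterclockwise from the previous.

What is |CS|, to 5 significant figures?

25.961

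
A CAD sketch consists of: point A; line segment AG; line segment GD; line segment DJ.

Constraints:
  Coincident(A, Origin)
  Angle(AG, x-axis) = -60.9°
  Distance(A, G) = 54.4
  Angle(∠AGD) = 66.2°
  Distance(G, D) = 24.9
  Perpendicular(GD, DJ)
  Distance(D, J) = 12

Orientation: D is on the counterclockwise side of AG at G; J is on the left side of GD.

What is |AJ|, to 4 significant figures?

37.89

∠AGD = 66.2°, so GD runs at -60.9° + (180° − 66.2°) = 52.90° from the x-axis; with |GD| = 24.9, D = G + 24.9·(cos 52.90°, sin 52.90°) = (41.48, -27.67). GD is perpendicular to DJ; with |DJ| = 12.0 on the left of GD, J = D + 12.0·(-0.7976, 0.6032) = (31.91, -20.43). Then |AJ| = |J − A| = 37.89.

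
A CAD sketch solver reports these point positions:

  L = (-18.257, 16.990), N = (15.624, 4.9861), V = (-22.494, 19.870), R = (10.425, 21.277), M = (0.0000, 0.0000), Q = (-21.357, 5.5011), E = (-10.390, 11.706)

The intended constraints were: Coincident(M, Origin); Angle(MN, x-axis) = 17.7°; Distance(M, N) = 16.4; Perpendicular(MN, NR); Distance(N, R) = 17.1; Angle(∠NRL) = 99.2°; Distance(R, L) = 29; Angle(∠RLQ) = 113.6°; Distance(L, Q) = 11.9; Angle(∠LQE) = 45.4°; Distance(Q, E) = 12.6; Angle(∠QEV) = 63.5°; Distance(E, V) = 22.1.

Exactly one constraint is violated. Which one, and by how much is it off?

Distance(E, V) = 22.1 — off by 7.50.

M = (0.00, 0.00) ✓; MN at 17.70° ✓; |MN| = 16.40 ✓; ∠(MN, NR) = 90.00° ✓; |NR| = 17.10 ✓; ∠NRL = 99.20° ✓; |RL| = 29.00 ✓; ∠RLQ = 113.6° ✓; |LQ| = 11.90 ✓; ∠LQE = 45.40° ✓; |QE| = 12.60 ✓; ∠QEV = 63.50° ✓; |EV| = 14.60 ✗.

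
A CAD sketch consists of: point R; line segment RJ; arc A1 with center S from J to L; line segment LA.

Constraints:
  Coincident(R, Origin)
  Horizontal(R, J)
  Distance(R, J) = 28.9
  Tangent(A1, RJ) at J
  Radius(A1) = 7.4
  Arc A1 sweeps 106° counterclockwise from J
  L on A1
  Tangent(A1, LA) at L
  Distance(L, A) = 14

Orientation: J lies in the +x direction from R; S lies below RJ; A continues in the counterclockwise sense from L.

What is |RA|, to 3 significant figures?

34.4

R is at the origin; R and J share the same y with |RJ| = 28.9 and J on the +x side, so J = (28.9, 0.00). Since A1 is tangent to RJ there, SJ ⟂ RJ, so S = J + (0, -7.4) = (28.9, -7.40). On A1, J sits at bearing 90° from S; a 106° counterclockwise sweep puts L at bearing 196°, so L = S + 7.4·(cos 196°, sin 196°) = (21.8, -9.44). A1 meets LA tangentially, so SL is at right angles to LA, so LA runs along (−sin 196°, cos 196°); with |LA| = 14.0, A = (25.6, -22.9). Then |RA| = |A − R| = 34.4.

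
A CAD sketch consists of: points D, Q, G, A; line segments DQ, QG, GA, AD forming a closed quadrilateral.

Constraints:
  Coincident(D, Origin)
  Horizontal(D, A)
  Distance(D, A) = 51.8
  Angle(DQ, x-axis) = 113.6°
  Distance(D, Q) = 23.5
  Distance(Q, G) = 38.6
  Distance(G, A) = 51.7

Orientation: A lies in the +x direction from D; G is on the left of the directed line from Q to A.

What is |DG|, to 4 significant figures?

48.50

Checks: |QG| = 38.60 ✓; |GA| = 51.70 ✓.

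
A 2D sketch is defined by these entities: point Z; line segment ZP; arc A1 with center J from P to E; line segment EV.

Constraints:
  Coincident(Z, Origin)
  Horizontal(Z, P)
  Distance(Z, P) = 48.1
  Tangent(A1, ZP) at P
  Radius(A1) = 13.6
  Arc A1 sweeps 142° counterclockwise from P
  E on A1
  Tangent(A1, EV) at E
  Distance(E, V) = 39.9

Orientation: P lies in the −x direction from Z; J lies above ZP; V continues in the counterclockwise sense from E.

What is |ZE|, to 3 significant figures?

46.6

Z is at the origin; Z and P share the same y with |ZP| = 48.1 and P on the −x side, so P = (-48.1, 0.00). Since A1 is tangent to ZP there, JP ⟂ ZP, so J = P + (0, 13.6) = (-48.1, 13.6). On A1, P sits at bearing -90° from J; a 142° counterclockwise sweep puts E at bearing 52°, so E = J + 13.6·(cos 52°, sin 52°) = (-39.7, 24.3). Then |ZE| = |E − Z| = 46.6.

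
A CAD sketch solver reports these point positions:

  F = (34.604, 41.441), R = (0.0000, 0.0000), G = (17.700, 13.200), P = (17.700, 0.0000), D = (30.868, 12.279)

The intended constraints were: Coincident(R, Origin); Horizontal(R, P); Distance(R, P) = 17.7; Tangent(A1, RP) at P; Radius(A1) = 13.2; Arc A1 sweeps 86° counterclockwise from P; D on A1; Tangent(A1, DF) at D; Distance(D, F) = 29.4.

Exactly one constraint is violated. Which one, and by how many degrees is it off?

Tangent(A1, DF) at D — off by 3.30°.

R = (0.00, 0.00) ✓; R.y = 0.00, P.y = 0.00 ✓; |RP| = 17.70 ✓; ∠(GP, PR) = 90.00° ✓; |GP| = 13.20 ✓; bearing(G→D) − bearing(G→P) = 86.00° ✓; |GD| = 13.20 ✓; ∠(GD, DF) = 93.30° ✗; |DF| = 29.40 ✓.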